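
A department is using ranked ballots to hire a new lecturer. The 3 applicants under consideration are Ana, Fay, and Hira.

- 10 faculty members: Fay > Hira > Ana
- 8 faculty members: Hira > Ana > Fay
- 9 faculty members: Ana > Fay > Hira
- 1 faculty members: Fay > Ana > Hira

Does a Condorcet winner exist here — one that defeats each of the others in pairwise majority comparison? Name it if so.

Head-to-head results (28 voters total):
Ana vs Fay: Ana wins 17–11.
Ana vs Hira: Hira wins 18–10.
Fay vs Hira: Fay wins 20–8.
No candidate beats all others: Ana beats Fay beats Hira beats Ana, a majority cycle.

No Condorcet winner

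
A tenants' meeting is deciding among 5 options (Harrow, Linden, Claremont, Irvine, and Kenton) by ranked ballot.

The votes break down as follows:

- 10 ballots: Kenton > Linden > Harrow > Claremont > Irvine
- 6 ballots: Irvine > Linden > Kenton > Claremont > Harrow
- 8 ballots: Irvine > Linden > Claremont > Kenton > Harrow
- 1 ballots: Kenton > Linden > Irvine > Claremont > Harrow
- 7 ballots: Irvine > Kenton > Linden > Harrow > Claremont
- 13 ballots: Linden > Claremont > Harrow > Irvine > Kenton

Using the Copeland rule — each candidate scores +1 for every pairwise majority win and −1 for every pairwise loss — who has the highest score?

Linden

Pairwise results:
  Harrow vs Linden: Linden wins 45–0.
  Harrow vs Claremont: Claremont wins 28–17.
  Harrow vs Irvine: Harrow wins 23–22.
  Harrow vs Kenton: Kenton wins 32–13.
  Linden vs Claremont: Linden wins 45–0.
  Linden vs Irvine: Linden wins 24–21.
  Linden vs Kenton: Linden wins 27–18.
  Claremont vs Irvine: Claremont wins 23–22.
  Claremont vs Kenton: Kenton wins 24–21.
  Irvine vs Kenton: Irvine wins 34–11.
Copeland scores (wins − losses):
  Harrow: 1 − 3 = -2
  Linden: 4 − 0 = 4
  Claremont: 2 − 2 = 0
  Irvine: 1 − 3 = -2
  Kenton: 2 − 2 = 0
Linden has the best Copeland score.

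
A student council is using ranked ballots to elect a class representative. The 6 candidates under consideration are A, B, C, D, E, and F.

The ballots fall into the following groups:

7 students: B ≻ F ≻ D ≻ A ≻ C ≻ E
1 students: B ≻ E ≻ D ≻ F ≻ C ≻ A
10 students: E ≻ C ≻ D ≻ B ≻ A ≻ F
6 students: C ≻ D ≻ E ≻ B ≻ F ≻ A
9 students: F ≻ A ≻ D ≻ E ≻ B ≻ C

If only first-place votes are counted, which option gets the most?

First-place vote totals:
  A: 0
  B: 8
  C: 6
  D: 0
  E: 10
  F: 9
E has the most first-place votes.

E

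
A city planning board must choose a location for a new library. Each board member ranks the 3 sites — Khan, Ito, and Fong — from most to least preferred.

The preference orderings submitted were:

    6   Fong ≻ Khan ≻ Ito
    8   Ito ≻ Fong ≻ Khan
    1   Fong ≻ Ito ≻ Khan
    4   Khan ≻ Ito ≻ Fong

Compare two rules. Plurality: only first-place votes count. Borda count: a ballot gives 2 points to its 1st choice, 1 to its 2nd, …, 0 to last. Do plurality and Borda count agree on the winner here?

Plurality first-place counts: Khan 4, Ito 8, Fong 7 → Ito.
Borda totals: Khan 14, Ito 21, Fong 22 → Fong.
The two rules disagree: plurality picks Ito, Borda picks Fong.

No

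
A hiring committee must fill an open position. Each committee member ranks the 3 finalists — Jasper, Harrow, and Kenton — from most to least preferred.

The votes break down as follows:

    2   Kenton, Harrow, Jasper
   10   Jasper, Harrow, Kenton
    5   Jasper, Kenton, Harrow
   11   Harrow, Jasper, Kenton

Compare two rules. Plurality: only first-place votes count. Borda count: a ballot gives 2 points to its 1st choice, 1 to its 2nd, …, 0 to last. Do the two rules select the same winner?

Yes

Plurality first-place counts: Jasper 15, Harrow 11, Kenton 2 → Jasper.
Borda totals: Jasper 41, Harrow 34, Kenton 9 → Jasper.
The two rules agree on Jasper.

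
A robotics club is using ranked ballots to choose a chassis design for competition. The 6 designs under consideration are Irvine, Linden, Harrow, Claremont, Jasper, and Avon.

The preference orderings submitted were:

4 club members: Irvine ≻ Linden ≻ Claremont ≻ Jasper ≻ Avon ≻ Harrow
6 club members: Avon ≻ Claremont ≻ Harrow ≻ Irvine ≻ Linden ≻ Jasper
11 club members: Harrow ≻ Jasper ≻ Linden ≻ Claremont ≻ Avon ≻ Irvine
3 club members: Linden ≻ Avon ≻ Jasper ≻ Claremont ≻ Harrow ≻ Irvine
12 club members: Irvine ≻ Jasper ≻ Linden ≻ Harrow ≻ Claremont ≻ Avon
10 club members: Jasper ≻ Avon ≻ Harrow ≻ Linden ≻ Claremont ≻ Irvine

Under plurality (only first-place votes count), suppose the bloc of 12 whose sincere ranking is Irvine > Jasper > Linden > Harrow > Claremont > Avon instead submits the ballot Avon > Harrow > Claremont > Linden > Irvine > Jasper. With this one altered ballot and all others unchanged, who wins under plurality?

First-place totals with the altered ballot: Irvine 4, Linden 3, Harrow 11, Claremont 0, Jasper 10, Avon 18.
The switch changes the winner from Irvine to Avon.

Avon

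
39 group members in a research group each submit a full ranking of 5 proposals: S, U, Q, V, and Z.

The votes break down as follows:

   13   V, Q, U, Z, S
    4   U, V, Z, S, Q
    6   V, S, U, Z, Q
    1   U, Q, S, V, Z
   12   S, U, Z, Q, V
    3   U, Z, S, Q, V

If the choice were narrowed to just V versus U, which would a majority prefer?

Ballots ranking V above U: 13+6 = 19.
Ballots ranking U above V: 4+1+12+3 = 20.
U wins the head-to-head, 20–19.

U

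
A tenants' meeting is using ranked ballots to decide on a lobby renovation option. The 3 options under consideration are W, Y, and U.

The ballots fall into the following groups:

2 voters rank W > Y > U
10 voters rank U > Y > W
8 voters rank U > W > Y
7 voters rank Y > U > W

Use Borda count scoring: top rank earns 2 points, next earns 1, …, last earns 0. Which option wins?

U

Borda scores:
  W: 2·2 + 10·0 + 8·1 + 7·0 = 12
  Y: 2·1 + 10·1 + 8·0 + 7·2 = 26
  U: 2·0 + 10·2 + 8·2 + 7·1 = 43
U has the highest total.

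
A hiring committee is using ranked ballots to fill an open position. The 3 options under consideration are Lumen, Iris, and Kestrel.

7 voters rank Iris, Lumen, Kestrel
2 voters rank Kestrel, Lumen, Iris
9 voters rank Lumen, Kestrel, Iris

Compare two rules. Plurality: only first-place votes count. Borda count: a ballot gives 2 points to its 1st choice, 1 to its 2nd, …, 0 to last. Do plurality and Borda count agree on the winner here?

Yes

Plurality first-place counts: Lumen 9, Iris 7, Kestrel 2 → Lumen.
Borda totals: Lumen 27, Iris 14, Kestrel 13 → Lumen.
The two rules agree on Lumen.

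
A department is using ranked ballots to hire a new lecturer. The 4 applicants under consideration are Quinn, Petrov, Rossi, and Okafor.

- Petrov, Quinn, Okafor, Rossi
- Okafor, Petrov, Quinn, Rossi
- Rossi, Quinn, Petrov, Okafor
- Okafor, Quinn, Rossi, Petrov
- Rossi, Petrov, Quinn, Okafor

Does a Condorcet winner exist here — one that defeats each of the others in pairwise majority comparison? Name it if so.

No Condorcet winner

Head-to-head results (5 voters total):
Quinn vs Petrov: Petrov wins 3–2.
Quinn vs Rossi: Quinn wins 3–2.
Quinn vs Okafor: Quinn wins 3–2.
Petrov vs Rossi: Rossi wins 3–2.
Petrov vs Okafor: Petrov wins 3–2.
Rossi vs Okafor: Okafor wins 3–2.
No candidate beats all others: Quinn beats Rossi beats Petrov beats Quinn, a majority cycle.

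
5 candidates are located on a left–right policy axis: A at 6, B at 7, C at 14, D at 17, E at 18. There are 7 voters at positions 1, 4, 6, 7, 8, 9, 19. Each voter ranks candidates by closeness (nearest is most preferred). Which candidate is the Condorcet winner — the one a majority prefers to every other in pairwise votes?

With single-peaked preferences on a line, the Condorcet winner is the candidate closest to the median voter.
The median voter (position 7) is closest to B at 7.
Check: B vs D — voters closer to B: 6 of 7.

B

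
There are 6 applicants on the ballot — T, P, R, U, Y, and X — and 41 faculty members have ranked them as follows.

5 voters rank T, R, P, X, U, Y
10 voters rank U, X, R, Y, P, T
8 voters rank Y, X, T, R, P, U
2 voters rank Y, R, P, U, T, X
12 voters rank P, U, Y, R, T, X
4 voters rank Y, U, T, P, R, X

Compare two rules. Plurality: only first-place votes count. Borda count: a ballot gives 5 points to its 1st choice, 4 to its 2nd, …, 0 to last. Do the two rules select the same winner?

Yes

Plurality first-place counts: T 5, P 12, R 0, U 10, Y 14, X 0 → Y.
Borda totals: T 75, P 107, R 102, U 123, Y 126, X 82 → Y.
The two rules agree on Y.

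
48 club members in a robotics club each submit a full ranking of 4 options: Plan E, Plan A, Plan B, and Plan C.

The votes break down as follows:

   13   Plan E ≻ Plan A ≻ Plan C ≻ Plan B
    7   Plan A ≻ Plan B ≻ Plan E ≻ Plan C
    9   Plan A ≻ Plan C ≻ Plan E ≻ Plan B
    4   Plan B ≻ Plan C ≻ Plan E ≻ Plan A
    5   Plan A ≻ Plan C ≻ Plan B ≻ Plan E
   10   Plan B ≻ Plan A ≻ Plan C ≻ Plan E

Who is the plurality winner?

Plan A

First-place vote totals:
  Plan E: 13
  Plan A: 21
  Plan B: 14
  Plan C: 0
Plan A has the most first-place votes.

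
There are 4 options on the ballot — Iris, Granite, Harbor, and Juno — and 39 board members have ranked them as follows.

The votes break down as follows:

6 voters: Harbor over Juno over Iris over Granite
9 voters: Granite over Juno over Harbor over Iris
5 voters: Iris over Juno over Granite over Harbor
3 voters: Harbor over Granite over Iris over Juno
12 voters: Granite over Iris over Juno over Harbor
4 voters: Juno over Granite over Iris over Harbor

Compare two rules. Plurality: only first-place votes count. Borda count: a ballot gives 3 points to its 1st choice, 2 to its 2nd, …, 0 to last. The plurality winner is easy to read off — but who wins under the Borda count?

Plurality first-place counts: Iris 5, Granite 21, Harbor 9, Juno 4 → Granite.
Borda totals: Iris 52, Granite 82, Harbor 36, Juno 64 → Granite.

Granite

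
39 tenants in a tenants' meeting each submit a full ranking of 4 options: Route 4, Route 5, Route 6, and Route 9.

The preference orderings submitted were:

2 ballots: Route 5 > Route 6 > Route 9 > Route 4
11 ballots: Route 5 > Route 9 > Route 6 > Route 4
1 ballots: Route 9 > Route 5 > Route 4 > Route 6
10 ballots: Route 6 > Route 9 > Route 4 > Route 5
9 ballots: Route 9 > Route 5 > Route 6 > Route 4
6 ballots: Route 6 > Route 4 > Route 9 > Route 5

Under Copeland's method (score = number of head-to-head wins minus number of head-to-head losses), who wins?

Pairwise results:
  Route 4 vs Route 5: Route 5 wins 23–16.
  Route 4 vs Route 6: Route 6 wins 38–1.
  Route 4 vs Route 9: Route 9 wins 33–6.
  Route 5 vs Route 6: Route 5 wins 23–16.
  Route 5 vs Route 9: Route 9 wins 26–13.
  Route 6 vs Route 9: Route 9 wins 21–18.
Copeland scores (wins − losses):
  Route 4: 0 − 3 = -3
  Route 5: 2 − 1 = 1
  Route 6: 1 − 2 = -1
  Route 9: 3 − 0 = 3
Route 9 has the best Copeland score.

Route 9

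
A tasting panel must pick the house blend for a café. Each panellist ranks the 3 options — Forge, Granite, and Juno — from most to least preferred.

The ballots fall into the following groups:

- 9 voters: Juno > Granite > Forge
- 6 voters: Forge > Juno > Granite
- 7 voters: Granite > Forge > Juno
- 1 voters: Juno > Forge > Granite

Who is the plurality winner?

Juno

First-place vote totals:
  Forge: 6
  Granite: 7
  Juno: 10
Juno has the most first-place votes.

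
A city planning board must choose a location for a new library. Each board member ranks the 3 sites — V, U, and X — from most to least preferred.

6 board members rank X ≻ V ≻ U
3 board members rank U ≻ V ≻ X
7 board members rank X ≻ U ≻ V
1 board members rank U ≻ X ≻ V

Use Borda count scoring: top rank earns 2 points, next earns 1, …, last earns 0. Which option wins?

X

Borda scores:
  V: 6·1 + 3·1 + 7·0 + 0 = 9
  U: 6·0 + 3·2 + 7·1 + 2 = 15
  X: 6·2 + 3·0 + 7·2 + 1 = 27
X has the highest total.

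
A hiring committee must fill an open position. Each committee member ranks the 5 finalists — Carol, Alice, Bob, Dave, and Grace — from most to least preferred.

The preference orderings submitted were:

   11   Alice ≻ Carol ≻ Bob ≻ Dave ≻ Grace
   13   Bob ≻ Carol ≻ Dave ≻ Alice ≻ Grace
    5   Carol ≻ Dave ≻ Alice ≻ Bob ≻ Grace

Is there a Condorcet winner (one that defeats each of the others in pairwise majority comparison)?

Yes

Head-to-head results (29 voters total):
Carol vs Alice: Carol wins 18–11.
Carol vs Bob: Carol wins 16–13.
Carol vs Dave: Carol wins 29–0.
Carol vs Grace: Carol wins 29–0.
Alice vs Bob: Alice wins 16–13.
Alice vs Dave: Dave wins 18–11.
Alice vs Grace: Alice wins 29–0.
Bob vs Dave: Bob wins 24–5.
Bob vs Grace: Bob wins 29–0.
Dave vs Grace: Dave wins 29–0.
Carol beats each rival — Alice (18–11), Bob (16–13), Dave (29–0), Grace (29–0) — so Carol is the Condorcet winner.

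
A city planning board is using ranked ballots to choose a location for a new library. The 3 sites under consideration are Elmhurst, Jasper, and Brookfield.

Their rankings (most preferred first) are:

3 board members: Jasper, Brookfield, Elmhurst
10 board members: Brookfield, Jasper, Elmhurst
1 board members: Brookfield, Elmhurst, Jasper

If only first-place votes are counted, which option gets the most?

Brookfield

First-place vote totals:
  Elmhurst: 0
  Jasper: 3
  Brookfield: 11
Brookfield has the most first-place votes.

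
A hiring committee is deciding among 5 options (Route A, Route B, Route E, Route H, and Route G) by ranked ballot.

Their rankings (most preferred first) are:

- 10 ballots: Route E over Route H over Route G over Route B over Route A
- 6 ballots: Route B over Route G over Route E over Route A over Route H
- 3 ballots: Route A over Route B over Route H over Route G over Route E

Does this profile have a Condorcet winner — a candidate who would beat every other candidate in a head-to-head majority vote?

Head-to-head results (19 voters total):
Route A vs Route B: Route B wins 16–3.
Route A vs Route E: Route E wins 16–3.
Route A vs Route H: Route H wins 10–9.
Route A vs Route G: Route G wins 16–3.
Route B vs Route E: Route E wins 10–9.
Route B vs Route H: Route H wins 10–9.
Route B vs Route G: Route G wins 10–9.
Route E vs Route H: Route E wins 16–3.
Route E vs Route G: Route E wins 10–9.
Route H vs Route G: Route H wins 13–6.
Route E beats each rival — Route A (16–3), Route B (10–9), Route H (16–3), Route G (10–9) — so Route E is the Condorcet winner.

Yes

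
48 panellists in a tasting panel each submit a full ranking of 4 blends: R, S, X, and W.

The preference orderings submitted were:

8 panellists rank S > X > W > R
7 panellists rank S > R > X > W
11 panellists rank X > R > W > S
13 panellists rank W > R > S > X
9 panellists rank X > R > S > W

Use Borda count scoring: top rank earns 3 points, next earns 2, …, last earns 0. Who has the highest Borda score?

Borda scores:
  R: 8·0 + 7·2 + 11·2 + 13·2 + 9·2 = 80
  S: 8·3 + 7·3 + 11·0 + 13·1 + 9·1 = 67
  X: 8·2 + 7·1 + 11·3 + 13·0 + 9·3 = 83
  W: 8·1 + 7·0 + 11·1 + 13·3 + 9·0 = 58
X has the highest total.

X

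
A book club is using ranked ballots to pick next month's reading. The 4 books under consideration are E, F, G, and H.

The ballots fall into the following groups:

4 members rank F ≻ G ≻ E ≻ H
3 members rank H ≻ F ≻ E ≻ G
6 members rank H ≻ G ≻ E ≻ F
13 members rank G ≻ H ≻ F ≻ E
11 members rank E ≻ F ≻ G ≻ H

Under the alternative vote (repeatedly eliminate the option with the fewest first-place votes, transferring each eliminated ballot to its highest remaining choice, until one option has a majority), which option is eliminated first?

Round 1: G 13, E 11, H 9, F 4. F has the fewest and is eliminated.
Round 2: G 17, E 11, H 9. H has the fewest and is eliminated.
Round 3: G 23, E 14. G has a majority.

F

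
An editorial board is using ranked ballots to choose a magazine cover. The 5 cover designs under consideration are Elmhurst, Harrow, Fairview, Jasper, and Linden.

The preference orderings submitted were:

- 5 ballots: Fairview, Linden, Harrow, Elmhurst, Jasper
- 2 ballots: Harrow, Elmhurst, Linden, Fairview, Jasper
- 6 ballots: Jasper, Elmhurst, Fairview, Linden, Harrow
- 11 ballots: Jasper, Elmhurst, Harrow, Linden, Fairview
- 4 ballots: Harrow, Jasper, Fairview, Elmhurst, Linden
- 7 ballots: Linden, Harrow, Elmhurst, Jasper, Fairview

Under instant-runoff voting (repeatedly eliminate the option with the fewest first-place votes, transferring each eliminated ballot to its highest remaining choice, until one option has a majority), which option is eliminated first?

Elmhurst

Round 1: Jasper 17, Linden 7, Harrow 6, Fairview 5, Elmhurst 0. Elmhurst has the fewest and is eliminated.
Round 2: Jasper 17, Linden 7, Harrow 6, Fairview 5. Fairview has the fewest and is eliminated.
Round 3: Jasper 17, Linden 12, Harrow 6. Harrow has the fewest and is eliminated.
Round 4: Jasper 21, Linden 14. Jasper has a majority.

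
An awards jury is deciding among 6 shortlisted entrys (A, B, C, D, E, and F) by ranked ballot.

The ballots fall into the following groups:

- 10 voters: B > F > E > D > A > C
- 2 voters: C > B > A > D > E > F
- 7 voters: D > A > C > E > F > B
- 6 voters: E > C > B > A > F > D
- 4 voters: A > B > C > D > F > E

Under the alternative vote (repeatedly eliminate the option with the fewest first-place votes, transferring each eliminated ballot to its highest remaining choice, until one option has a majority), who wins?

Round 1: B 10, D 7, E 6, A 4, C 2, F 0. F has the fewest and is eliminated.
Round 2: B 10, D 7, E 6, A 4, C 2. C has the fewest and is eliminated.
Round 3: B 12, D 7, E 6, A 4. A has the fewest and is eliminated.
Round 4: B 16, D 7, E 6. B has a majority.

B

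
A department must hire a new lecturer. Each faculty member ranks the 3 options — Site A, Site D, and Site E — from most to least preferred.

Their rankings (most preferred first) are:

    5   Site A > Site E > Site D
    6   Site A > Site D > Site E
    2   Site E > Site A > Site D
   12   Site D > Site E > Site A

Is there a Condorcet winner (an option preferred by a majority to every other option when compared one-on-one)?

Head-to-head results (25 voters total):
Site A vs Site D: Site A wins 13–12.
Site A vs Site E: Site E wins 14–11.
Site D vs Site E: Site D wins 18–7.
No candidate beats all others: Site A beats Site D beats Site E beats Site A, a majority cycle.

No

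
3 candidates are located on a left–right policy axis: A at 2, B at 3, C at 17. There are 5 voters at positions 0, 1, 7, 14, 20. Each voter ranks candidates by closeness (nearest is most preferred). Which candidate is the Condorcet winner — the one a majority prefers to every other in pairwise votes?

With single-peaked preferences on a line, the Condorcet winner is the candidate closest to the median voter.
The median voter (position 7) is closest to B at 3.
Check: B vs A — voters closer to B: 3 of 5.

B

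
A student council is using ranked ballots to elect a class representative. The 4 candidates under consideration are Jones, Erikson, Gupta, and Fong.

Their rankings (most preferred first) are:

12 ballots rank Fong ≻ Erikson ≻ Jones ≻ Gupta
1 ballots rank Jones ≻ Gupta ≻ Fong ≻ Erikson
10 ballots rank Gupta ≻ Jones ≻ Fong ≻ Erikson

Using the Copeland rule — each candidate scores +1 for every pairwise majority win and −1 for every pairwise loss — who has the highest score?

Pairwise results:
  Jones vs Erikson: Erikson wins 12–11.
  Jones vs Gupta: Jones wins 13–10.
  Jones vs Fong: Fong wins 12–11.
  Erikson vs Gupta: Erikson wins 12–11.
  Erikson vs Fong: Fong wins 23–0.
  Gupta vs Fong: Fong wins 12–11.
Copeland scores (wins − losses):
  Jones: 1 − 2 = -1
  Erikson: 2 − 1 = 1
  Gupta: 0 − 3 = -3
  Fong: 3 − 0 = 3
Fong has the best Copeland score.

Fong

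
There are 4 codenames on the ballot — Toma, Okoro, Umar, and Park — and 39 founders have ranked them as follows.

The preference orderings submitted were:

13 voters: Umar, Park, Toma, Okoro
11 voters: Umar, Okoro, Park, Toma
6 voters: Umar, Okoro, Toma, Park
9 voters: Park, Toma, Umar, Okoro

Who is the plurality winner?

First-place vote totals:
  Toma: 0
  Okoro: 0
  Umar: 30
  Park: 9
Umar has the most first-place votes.

Umar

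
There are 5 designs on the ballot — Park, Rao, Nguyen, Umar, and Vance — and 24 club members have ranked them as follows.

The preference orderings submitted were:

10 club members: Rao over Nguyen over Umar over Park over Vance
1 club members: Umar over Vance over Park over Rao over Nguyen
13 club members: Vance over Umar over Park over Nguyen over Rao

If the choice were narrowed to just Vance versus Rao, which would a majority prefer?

Ballots ranking Vance above Rao: 1+13 = 14.
Ballots ranking Rao above Vance: 10.
Vance wins the head-to-head, 14–10.

Vance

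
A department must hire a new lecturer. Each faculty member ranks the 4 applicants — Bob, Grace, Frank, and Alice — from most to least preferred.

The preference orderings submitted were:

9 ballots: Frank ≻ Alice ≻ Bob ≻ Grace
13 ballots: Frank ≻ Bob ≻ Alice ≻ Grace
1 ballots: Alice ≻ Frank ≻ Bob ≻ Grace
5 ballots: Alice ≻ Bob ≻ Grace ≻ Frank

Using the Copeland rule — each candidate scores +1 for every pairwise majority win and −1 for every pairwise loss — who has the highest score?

Frank

Pairwise results:
  Bob vs Grace: Bob wins 28–0.
  Bob vs Frank: Frank wins 23–5.
  Bob vs Alice: Alice wins 15–13.
  Grace vs Frank: Frank wins 23–5.
  Grace vs Alice: Alice wins 28–0.
  Frank vs Alice: Frank wins 22–6.
Copeland scores (wins − losses):
  Bob: 1 − 2 = -1
  Grace: 0 − 3 = -3
  Frank: 3 − 0 = 3
  Alice: 2 − 1 = 1
Frank has the best Copeland score.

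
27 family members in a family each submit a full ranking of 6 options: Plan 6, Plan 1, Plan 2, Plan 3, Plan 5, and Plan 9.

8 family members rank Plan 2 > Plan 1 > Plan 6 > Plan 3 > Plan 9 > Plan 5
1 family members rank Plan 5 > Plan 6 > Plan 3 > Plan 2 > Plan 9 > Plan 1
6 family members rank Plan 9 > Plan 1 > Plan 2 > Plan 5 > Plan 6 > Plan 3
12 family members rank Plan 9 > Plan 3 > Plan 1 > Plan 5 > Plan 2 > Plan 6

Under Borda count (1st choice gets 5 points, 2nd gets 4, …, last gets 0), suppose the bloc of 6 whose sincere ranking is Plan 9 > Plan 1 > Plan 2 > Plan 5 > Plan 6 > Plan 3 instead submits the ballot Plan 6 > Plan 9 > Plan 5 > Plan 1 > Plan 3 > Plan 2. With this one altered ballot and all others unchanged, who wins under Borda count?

Borda totals with the altered ballot: Plan 6 58, Plan 1 80, Plan 2 54, Plan 3 73, Plan 5 47, Plan 9 93.
The winner is unchanged: still Plan 9.

Plan 9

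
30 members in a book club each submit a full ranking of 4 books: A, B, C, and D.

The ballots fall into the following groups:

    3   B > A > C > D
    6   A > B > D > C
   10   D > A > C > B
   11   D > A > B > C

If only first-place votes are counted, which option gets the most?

D

First-place vote totals:
  A: 6
  B: 3
  C: 0
  D: 21
D has the most first-place votes.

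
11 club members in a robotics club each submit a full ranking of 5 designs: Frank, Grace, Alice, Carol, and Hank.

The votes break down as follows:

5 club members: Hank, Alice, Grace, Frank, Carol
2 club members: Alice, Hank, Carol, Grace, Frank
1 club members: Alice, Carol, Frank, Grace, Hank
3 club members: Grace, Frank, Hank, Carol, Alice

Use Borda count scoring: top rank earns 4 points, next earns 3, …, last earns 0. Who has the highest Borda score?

Hank

Borda scores:
  Frank: 5·1 + 2·0 + 2 + 3·3 = 16
  Grace: 5·2 + 2·1 + 1 + 3·4 = 25
  Alice: 5·3 + 2·4 + 4 + 3·0 = 27
  Carol: 5·0 + 2·2 + 3 + 3·1 = 10
  Hank: 5·4 + 2·3 + 0 + 3·2 = 32
Hank has the highest total.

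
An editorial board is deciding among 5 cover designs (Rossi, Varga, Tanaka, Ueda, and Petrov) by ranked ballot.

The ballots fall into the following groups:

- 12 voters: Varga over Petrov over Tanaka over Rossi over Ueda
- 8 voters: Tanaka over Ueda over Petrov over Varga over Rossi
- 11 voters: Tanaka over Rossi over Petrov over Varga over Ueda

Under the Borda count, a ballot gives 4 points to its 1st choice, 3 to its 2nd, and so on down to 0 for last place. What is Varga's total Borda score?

67

Borda scores:
  Rossi: 12·1 + 8·0 + 11·3 = 45
  Varga: 12·4 + 8·1 + 11·1 = 67
  Tanaka: 12·2 + 8·4 + 11·4 = 100
  Ueda: 12·0 + 8·3 + 11·0 = 24
  Petrov: 12·3 + 8·2 + 11·2 = 74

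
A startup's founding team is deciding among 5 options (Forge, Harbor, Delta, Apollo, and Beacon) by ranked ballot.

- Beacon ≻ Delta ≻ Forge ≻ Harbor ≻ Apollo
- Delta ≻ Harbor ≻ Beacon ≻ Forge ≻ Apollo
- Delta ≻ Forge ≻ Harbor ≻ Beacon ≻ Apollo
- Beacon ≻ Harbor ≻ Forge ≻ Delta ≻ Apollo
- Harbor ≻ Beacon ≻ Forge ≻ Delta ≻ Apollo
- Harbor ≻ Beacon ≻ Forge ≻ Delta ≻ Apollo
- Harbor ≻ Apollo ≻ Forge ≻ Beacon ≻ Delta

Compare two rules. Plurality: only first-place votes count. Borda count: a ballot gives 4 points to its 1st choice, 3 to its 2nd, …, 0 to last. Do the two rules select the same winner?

Yes

Plurality first-place counts: Forge 0, Harbor 3, Delta 2, Apollo 0, Beacon 2 → Harbor.
Borda totals: Forge 14, Harbor 21, Delta 14, Apollo 3, Beacon 18 → Harbor.
The two rules agree on Harbor.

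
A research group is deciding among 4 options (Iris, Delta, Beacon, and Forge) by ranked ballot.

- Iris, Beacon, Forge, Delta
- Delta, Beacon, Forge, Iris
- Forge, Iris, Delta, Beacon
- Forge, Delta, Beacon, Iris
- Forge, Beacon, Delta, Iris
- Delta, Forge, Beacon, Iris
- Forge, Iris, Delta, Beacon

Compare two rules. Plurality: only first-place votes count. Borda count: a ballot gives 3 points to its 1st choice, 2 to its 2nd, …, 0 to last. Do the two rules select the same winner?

Plurality first-place counts: Iris 1, Delta 2, Beacon 0, Forge 4 → Forge.
Borda totals: Iris 7, Delta 11, Beacon 8, Forge 16 → Forge.
The two rules agree on Forge.

Yes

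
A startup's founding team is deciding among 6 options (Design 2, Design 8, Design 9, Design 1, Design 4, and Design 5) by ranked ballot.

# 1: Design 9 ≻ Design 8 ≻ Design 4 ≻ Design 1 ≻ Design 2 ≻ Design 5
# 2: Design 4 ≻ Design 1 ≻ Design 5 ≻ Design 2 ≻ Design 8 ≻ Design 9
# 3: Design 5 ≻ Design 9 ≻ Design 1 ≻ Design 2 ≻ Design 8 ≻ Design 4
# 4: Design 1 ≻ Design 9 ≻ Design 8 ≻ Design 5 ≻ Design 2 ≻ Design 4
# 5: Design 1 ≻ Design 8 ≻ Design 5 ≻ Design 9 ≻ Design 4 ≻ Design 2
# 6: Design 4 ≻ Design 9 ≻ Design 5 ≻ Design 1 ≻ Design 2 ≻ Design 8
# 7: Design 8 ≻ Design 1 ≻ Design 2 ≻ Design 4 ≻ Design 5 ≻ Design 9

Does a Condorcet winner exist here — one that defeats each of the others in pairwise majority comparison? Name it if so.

Head-to-head results (7 voters total):
Design 2 vs Design 8: Design 8 wins 4–3.
Design 2 vs Design 9: Design 9 wins 5–2.
Design 2 vs Design 1: Design 1 wins 7–0.
Design 2 vs Design 4: Design 4 wins 4–3.
Design 2 vs Design 5: Design 5 wins 5–2.
Design 8 vs Design 9: Design 9 wins 4–3.
Design 8 vs Design 1: Design 1 wins 5–2.
Design 8 vs Design 4: Design 8 wins 5–2.
Design 8 vs Design 5: Design 8 wins 4–3.
Design 9 vs Design 1: Design 1 wins 4–3.
Design 9 vs Design 4: Design 9 wins 4–3.
Design 9 vs Design 5: Design 5 wins 4–3.
Design 1 vs Design 4: Design 1 wins 4–3.
Design 1 vs Design 5: Design 1 wins 5–2.
Design 4 vs Design 5: Design 4 wins 4–3.
Design 1 beats each rival — Design 2 (7–0), Design 8 (5–2), Design 9 (4–3), Design 4 (4–3), Design 5 (5–2) — so Design 1 is the Condorcet winner.

Design 1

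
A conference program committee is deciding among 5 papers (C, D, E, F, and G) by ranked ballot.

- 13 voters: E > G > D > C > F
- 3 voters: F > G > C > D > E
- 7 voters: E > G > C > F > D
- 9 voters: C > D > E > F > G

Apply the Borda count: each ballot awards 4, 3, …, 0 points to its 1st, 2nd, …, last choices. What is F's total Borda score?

28

Borda scores:
  C: 13·1 + 3·2 + 7·2 + 9·4 = 69
  D: 13·2 + 3·1 + 7·0 + 9·3 = 56
  E: 13·4 + 3·0 + 7·4 + 9·2 = 98
  F: 13·0 + 3·4 + 7·1 + 9·1 = 28
  G: 13·3 + 3·3 + 7·3 + 9·0 = 69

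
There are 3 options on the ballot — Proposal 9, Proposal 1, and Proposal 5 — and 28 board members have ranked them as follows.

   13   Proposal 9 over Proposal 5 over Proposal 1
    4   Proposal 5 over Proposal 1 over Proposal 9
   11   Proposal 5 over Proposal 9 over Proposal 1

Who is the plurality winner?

Proposal 5

First-place vote totals:
  Proposal 9: 13
  Proposal 1: 0
  Proposal 5: 15
Proposal 5 has the most first-place votes.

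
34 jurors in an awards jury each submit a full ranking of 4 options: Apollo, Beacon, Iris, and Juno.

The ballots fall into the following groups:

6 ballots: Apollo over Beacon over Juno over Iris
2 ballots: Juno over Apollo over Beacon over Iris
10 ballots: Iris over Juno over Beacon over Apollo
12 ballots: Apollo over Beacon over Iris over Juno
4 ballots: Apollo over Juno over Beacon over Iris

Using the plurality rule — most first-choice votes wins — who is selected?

First-place vote totals:
  Apollo: 22
  Beacon: 0
  Iris: 10
  Juno: 2
Apollo has the most first-place votes.

Apollo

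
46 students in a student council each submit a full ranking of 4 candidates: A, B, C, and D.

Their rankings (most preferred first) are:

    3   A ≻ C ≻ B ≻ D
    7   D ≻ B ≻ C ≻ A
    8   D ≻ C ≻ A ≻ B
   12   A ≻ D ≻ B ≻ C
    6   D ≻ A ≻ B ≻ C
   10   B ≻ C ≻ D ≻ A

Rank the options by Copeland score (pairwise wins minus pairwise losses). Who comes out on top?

Pairwise results:
  A vs B: A wins 29–17.
  A vs C: C wins 25–21.
  A vs D: D wins 31–15.
  B vs C: B wins 35–11.
  B vs D: D wins 33–13.
  C vs D: D wins 33–13.
Copeland scores (wins − losses):
  A: 1 − 2 = -1
  B: 1 − 2 = -1
  C: 1 − 2 = -1
  D: 3 − 0 = 3
D has the best Copeland score.

D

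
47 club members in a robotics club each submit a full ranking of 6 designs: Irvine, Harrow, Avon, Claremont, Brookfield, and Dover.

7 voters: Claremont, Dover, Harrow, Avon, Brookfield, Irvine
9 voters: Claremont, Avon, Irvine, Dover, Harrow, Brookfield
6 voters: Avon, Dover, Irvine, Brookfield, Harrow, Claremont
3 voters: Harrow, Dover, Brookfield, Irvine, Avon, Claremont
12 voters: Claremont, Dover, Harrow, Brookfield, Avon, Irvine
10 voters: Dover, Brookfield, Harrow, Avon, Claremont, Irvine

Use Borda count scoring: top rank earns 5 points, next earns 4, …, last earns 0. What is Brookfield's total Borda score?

92

Borda scores:
  Irvine: 7·0 + 9·3 + 6·3 + 3·2 + 12·0 + 10·0 = 51
  Harrow: 7·3 + 9·1 + 6·1 + 3·5 + 12·3 + 10·3 = 117
  Avon: 7·2 + 9·4 + 6·5 + 3·1 + 12·1 + 10·2 = 115
  Claremont: 7·5 + 9·5 + 6·0 + 3·0 + 12·5 + 10·1 = 150
  Brookfield: 7·1 + 9·0 + 6·2 + 3·3 + 12·2 + 10·4 = 92
  Dover: 7·4 + 9·2 + 6·4 + 3·4 + 12·4 + 10·5 = 180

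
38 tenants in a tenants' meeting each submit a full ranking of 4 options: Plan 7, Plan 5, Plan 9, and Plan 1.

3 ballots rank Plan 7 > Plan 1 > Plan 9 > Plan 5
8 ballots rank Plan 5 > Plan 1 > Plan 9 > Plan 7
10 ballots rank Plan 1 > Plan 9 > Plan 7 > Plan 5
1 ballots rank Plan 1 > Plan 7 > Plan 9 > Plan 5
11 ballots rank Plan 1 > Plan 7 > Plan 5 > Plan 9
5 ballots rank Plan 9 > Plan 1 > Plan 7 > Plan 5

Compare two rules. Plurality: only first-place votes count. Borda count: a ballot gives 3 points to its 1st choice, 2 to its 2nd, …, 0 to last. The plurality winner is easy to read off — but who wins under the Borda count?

Plan 1

Plurality first-place counts: Plan 7 3, Plan 5 8, Plan 9 5, Plan 1 22 → Plan 1.
Borda totals: Plan 7 48, Plan 5 35, Plan 9 47, Plan 1 98 → Plan 1.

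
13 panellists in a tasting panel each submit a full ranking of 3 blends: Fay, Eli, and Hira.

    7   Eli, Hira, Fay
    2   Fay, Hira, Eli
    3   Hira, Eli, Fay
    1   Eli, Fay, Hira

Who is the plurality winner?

First-place vote totals:
  Fay: 2
  Eli: 8
  Hira: 3
Eli has the most first-place votes.

Eli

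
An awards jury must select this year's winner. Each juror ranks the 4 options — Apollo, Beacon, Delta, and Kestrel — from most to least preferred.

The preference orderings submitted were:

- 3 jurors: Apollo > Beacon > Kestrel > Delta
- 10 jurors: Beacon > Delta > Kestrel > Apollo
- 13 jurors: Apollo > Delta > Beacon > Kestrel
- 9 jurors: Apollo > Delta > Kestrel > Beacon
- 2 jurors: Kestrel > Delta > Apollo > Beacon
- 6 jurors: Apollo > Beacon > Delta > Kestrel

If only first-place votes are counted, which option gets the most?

Apollo

First-place vote totals:
  Apollo: 31
  Beacon: 10
  Delta: 0
  Kestrel: 2
Apollo has the most first-place votes.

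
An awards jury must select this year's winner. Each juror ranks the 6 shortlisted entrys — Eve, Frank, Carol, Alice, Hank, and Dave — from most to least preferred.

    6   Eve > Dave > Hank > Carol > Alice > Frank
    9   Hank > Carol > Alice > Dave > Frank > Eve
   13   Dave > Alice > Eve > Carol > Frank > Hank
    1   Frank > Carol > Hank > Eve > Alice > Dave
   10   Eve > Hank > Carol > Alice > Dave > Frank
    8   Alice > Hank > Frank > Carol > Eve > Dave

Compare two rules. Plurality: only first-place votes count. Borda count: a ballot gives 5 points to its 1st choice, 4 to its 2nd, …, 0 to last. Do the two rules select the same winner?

No

Plurality first-place counts: Eve 16, Frank 1, Carol 0, Alice 8, Hank 9, Dave 13 → Eve.
Borda totals: Eve 129, Frank 51, Carol 124, Alice 146, Hank 138, Dave 117 → Alice.
The two rules disagree: plurality picks Eve, Borda picks Alice.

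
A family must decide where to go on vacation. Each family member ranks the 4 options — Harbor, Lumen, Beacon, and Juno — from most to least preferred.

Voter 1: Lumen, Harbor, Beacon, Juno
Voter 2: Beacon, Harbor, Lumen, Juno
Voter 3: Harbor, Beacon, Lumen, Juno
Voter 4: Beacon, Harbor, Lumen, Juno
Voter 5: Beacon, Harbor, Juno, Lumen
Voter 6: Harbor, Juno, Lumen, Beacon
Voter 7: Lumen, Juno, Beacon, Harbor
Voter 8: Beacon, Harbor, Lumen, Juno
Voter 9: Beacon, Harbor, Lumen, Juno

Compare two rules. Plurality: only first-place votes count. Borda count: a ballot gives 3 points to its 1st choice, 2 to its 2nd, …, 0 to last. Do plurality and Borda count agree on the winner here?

Yes

Plurality first-place counts: Harbor 2, Lumen 2, Beacon 5, Juno 0 → Beacon.
Borda totals: Harbor 18, Lumen 12, Beacon 19, Juno 5 → Beacon.
The two rules agree on Beacon.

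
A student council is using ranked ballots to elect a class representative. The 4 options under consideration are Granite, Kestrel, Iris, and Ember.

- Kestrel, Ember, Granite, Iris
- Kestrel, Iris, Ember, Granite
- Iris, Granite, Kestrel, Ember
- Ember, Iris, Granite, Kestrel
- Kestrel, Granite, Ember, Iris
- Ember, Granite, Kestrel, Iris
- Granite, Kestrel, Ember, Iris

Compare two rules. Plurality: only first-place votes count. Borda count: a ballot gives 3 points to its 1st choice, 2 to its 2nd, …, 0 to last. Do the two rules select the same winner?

Yes

Plurality first-place counts: Granite 1, Kestrel 3, Iris 1, Ember 2 → Kestrel.
Borda totals: Granite 11, Kestrel 13, Iris 7, Ember 11 → Kestrel.
The two rules agree on Kestrel.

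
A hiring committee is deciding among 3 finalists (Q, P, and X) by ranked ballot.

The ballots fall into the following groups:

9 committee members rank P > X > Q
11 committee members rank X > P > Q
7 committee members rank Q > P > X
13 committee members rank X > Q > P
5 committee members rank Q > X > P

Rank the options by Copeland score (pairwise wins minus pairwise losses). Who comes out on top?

X

Pairwise results:
  Q vs P: Q wins 25–20.
  Q vs X: X wins 33–12.
  P vs X: X wins 29–16.
Copeland scores (wins − losses):
  Q: 1 − 1 = 0
  P: 0 − 2 = -2
  X: 2 − 0 = 2
X has the best Copeland score.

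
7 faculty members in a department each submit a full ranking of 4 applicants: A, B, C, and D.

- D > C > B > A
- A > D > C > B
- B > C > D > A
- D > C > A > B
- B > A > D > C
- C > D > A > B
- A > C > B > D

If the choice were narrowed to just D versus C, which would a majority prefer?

D

Ballots ranking D above C: 4.
Ballots ranking C above D: 3.
D wins the head-to-head, 4–3.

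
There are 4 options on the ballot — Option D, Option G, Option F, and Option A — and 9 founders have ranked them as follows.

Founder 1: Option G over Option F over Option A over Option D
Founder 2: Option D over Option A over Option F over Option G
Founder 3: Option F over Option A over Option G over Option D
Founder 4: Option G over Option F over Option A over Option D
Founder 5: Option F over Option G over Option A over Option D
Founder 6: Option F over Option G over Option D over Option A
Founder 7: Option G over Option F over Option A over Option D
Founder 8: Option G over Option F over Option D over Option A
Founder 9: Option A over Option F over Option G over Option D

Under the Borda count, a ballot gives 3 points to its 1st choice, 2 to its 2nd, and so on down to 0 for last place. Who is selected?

Option F

Borda scores:
  Option D: 0 + 3 + 0 + 0 + 0 + 1 + 0 + 1 + 0 = 5
  Option G: 3 + 0 + 1 + 3 + 2 + 2 + 3 + 3 + 1 = 18
  Option F: 2 + 1 + 3 + 2 + 3 + 3 + 2 + 2 + 2 = 20
  Option A: 1 + 2 + 2 + 1 + 1 + 0 + 1 + 0 + 3 = 11
Option F has the highest total.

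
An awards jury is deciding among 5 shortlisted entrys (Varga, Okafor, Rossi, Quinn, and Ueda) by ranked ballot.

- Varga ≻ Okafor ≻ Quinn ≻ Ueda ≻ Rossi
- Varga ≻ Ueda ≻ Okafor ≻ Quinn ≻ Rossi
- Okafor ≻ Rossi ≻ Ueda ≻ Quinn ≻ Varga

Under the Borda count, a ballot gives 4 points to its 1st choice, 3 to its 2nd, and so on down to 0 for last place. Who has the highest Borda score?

Okafor

Borda scores:
  Varga: 4 + 4 + 0 = 8
  Okafor: 3 + 2 + 4 = 9
  Rossi: 0 + 0 + 3 = 3
  Quinn: 2 + 1 + 1 = 4
  Ueda: 1 + 3 + 2 = 6
Okafor has the highest total.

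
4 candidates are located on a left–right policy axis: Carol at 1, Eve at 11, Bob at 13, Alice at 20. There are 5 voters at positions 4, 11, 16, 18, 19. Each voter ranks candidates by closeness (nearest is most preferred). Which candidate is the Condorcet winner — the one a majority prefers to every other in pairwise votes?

With single-peaked preferences on a line, the Condorcet winner is the candidate closest to the median voter.
The median voter (position 16) is closest to Bob at 13.
Check: Bob vs Alice — voters closer to Bob: 3 of 5.

Bob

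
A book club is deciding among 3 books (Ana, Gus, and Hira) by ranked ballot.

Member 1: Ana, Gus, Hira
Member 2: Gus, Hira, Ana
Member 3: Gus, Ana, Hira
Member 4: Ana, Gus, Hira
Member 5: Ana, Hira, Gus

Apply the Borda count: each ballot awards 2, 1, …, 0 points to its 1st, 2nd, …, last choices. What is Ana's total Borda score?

7

Borda scores:
  Ana: 2 + 0 + 1 + 2 + 2 = 7
  Gus: 1 + 2 + 2 + 1 + 0 = 6
  Hira: 0 + 1 + 0 + 0 + 1 = 2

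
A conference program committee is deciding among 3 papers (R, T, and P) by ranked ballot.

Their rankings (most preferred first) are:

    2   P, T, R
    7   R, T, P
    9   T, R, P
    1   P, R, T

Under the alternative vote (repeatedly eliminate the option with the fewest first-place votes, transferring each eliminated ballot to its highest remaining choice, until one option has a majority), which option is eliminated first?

P

Round 1: T 9, R 7, P 3. P has the fewest and is eliminated.
Round 2: T 11, R 8. T has a majority.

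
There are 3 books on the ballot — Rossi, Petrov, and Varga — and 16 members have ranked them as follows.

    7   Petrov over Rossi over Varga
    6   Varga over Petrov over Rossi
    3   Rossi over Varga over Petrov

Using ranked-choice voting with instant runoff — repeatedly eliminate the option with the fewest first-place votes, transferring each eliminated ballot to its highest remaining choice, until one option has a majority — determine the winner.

Round 1: Petrov 7, Varga 6, Rossi 3. Rossi has the fewest and is eliminated.
Round 2: Varga 9, Petrov 7. Varga has a majority.

Varga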